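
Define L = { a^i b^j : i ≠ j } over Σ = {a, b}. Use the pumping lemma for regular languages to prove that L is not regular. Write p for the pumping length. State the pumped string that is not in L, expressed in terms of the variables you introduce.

a^{p+p!} b^{p+p!}

Assume L is regular; let p be its pumping constant.
Choose w = a^p b^{p+p!}. Since p ≠ p+p!, w ∈ L; and |w| ≥ p.
By the pumping lemma, w = xyz with |xy| ≤ p and |y| ≥ 1.
Because |xy| ≤ p and w begins with p copies of a, we have y = a^k with 1 ≤ k ≤ p.
Since 1 ≤ k ≤ p, k divides p!; set t = 1 + p!/k. Then xy^t z has p + (p!/k)·k = p + p! copies of a. Now the a-count equals the b-count, so i ≠ j fails. So xy^t z = a^{p+p!} b^{p+p!} ∉ L.
This is a contradiction; hence L is not regular.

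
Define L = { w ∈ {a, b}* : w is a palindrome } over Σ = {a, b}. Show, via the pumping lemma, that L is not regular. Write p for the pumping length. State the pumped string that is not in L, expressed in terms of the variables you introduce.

Assume L is regular; let p be its pumping constant.
Take w = a^p b a^p, a palindrome of length 2p+1 ≥ p.
By the pumping lemma, w = xyz with |xy| ≤ p and y is nonempty.
Since the first p symbols of w are all a's and |xy| ≤ p, y lies entirely in the leading a-block: y = a^k for some k with 1 ≤ k ≤ p.
Pump with i = 2: xy^2z = a^{p+k} b a^p. Its reverse is a^p b a^{p+k}, which differs from xy^2z since k ≥ 1. So xy^2z is not a palindrome and xy^2z ∉ L.
This is a contradiction; hence L is not regular.

a^{p+k} b a^p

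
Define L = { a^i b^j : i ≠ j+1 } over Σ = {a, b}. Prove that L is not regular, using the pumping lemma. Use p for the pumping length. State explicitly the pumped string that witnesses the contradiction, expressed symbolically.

a^{p+p!} b^{p+p!-1}

Toward a contradiction, assume L is regular with pumping length p.
Choose w = a^p b^{p+p!-1}. Since p ≠ (p+p!-1)+1 = p+p!, w ∈ L; and |w| ≥ p.
Write w = xyz as guaranteed by the lemma, with |xy| ≤ p and y is nonempty.
Because |xy| ≤ p and w begins with p copies of a, we have y = a^k with 1 ≤ k ≤ p.
Since 1 ≤ k ≤ p, k divides p!; set t = 1 + p!/k. Then xy^t z has p + (p!/k)·k = p + p! copies of a. Now the a-count is p+p! and (b-count)+1 = (p+p!-1)+1 = p+p!, so i ≠ j+1 fails. So xy^t z = a^{p+p!} b^{p+p!-1} ∉ L.
Contradiction. Therefore L is not regular.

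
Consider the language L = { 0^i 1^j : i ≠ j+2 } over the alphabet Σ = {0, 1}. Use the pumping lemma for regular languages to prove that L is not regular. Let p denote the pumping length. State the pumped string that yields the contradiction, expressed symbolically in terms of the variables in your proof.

0^{p+p!} 1^{p+p!-2}

Suppose for contradiction that L is regular, and let p be the pumping length.
Choose w = 0^p 1^{p+p!-2}. Since p ≠ (p+p!-2)+2 = p+p!, w ∈ L; and |w| ≥ p.
The pumping lemma gives a decomposition w = xyz where |xy| ≤ p and |y| > 0.
Since the first p symbols of w are all 0's and |xy| ≤ p, y lies entirely in the leading 0-block: y = 0^k for some k with 1 ≤ k ≤ p.
Since 1 ≤ k ≤ p, k divides p!; set t = 1 + p!/k. Then xy^t z has p + (p!/k)·k = p + p! copies of 0. Now the 0-count is p+p! and (1-count)+2 = (p+p!-2)+2 = p+p!, so i ≠ j+2 fails. So xy^t z = 0^{p+p!} 1^{p+p!-2} ∉ L.
This is a contradiction; hence L is not regular.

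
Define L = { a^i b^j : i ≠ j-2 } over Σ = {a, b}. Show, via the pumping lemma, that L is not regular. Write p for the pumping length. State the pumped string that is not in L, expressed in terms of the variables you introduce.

a^{p+p!} b^{p+p!+2}

Toward a contradiction, assume L is regular with pumping length p.
Choose w = a^p b^{p+p!+2}. Since p ≠ (p+p!+2)-2 = p+p!, w ∈ L; and |w| ≥ p.
By the pumping lemma, w = xyz with |xy| ≤ p and y is nonempty.
Because |xy| ≤ p and w begins with p copies of a, we have y = a^k with 1 ≤ k ≤ p.
Since 1 ≤ k ≤ p, k divides p!; set t = 1 + p!/k. Then xy^t z has p + (p!/k)·k = p + p! copies of a. Now the a-count is p+p! and (b-count)-2 = (p+p!+2)-2 = p+p!, so i ≠ j-2 fails. So xy^t z = a^{p+p!} b^{p+p!+2} ∉ L.
This is a contradiction; hence L is not regular.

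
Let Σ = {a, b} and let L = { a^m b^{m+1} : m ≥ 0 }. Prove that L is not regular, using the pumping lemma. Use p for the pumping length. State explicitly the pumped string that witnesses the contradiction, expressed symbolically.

Suppose for contradiction that L is regular, and let p be the pumping length.
Let w = a^p b^{p+1} ∈ L; note |w| = 2p+1 ≥ p.
The pumping lemma gives a decomposition w = xyz where |xy| ≤ p and y is nonempty.
Since the first p symbols of w are all a's and |xy| ≤ p, y lies entirely in the leading a-block: y = a^k for some k with 1 ≤ k ≤ p.
Pump with i = 2: xy^2z = a^{p+k} b^{p+1}. For this to lie in L we would need p+1 = (p+k)+1, which forces k = 0. But k ≥ 1, so xy^2z ∉ L.
This contradicts the pumping lemma, so L is not regular.

a^{p+k} b^{p+1}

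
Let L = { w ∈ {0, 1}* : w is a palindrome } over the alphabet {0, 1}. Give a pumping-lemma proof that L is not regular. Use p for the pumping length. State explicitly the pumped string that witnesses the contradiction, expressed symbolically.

Assume L is regular; let p be its pumping constant.
Take w = 0^p 1 0^p, a palindrome of length 2p+1 ≥ p.
By the pumping lemma, w = xyz with |xy| ≤ p and y is nonempty.
The first p characters of w are 0's, so xy (and hence y) consists only of 0's. Write y = 0^k, 1 ≤ k ≤ p.
Pump with i = 2: xy^2z = 0^{p+k} 1 0^p. Its reverse is 0^p 1 0^{p+k}, which differs from xy^2z since k ≥ 1. So xy^2z is not a palindrome and xy^2z ∉ L.
Contradiction. Therefore L is not regular.

0^{p+k} 1 0^p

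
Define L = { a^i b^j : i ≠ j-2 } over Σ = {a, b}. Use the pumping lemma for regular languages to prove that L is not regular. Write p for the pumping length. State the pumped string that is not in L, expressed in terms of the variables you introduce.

Suppose for contradiction that L is regular, and let p be the pumping length.
Choose w = a^p b^{p+p!+2}. Since p ≠ (p+p!+2)-2 = p+p!, w ∈ L; and |w| ≥ p.
The pumping lemma gives a decomposition w = xyz where |xy| ≤ p and |y| ≥ 1.
Because |xy| ≤ p and w begins with p copies of a, we have y = a^k with 1 ≤ k ≤ p.
Since 1 ≤ k ≤ p, k divides p!; set t = 1 + p!/k. Then xy^t z has p + (p!/k)·k = p + p! copies of a. Now the a-count is p+p! and (b-count)-2 = (p+p!+2)-2 = p+p!, so i ≠ j-2 fails. So xy^t z = a^{p+p!} b^{p+p!+2} ∉ L.
This is a contradiction; hence L is not regular.

a^{p+p!} b^{p+p!+2}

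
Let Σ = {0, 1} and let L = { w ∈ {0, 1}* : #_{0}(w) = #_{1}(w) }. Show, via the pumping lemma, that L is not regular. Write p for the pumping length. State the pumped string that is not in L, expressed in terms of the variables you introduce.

Assume L is regular. Let p be the pumping length given by the pumping lemma.
Choose w = 0^p 1^p ∈ L with |w| = 2p ≥ p.
By the pumping lemma, w = xyz with |xy| ≤ p and y is nonempty.
Since the first p symbols of w are all 0's and |xy| ≤ p, y lies entirely in the leading 0-block: y = 0^k for some k with 1 ≤ k ≤ p.
Pump with i = 2: xy^2z = 0^{p+k} 1^p has p+k occurrences of 0 but only p of 1. Since k ≥ 1 the counts differ, so xy^2z ∉ L.
This contradicts the pumping lemma, so L is not regular.

0^{p+k} 1^p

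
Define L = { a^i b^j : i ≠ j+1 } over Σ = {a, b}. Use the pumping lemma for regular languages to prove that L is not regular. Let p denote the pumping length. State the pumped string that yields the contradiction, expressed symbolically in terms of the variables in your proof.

a^{p+p!} b^{p+p!-1}

Assume L is regular. Let p be the pumping length given by the pumping lemma.
Choose w = a^p b^{p+p!-1}. Since p ≠ (p+p!-1)+1 = p+p!, w ∈ L; and |w| ≥ p.
Write w = xyz as guaranteed by the lemma, with |xy| ≤ p and |y| ≥ 1.
The first p characters of w are a's, so xy (and hence y) consists only of a's. Write y = a^k, 1 ≤ k ≤ p.
Since 1 ≤ k ≤ p, k divides p!; set t = 1 + p!/k. Then xy^t z has p + (p!/k)·k = p + p! copies of a. Now the a-count is p+p! and (b-count)+1 = (p+p!-1)+1 = p+p!, so i ≠ j+1 fails. So xy^t z = a^{p+p!} b^{p+p!-1} ∉ L.
Contradiction. Therefore L is not regular.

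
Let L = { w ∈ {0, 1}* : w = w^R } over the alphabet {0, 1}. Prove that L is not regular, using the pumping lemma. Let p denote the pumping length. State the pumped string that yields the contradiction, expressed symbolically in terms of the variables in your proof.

Suppose for contradiction that L is regular, and let p be the pumping length.
Take w = 0^p 1 0^p, a palindrome of length 2p+1 ≥ p.
Write w = xyz as guaranteed by the lemma, with |xy| ≤ p and y is nonempty.
Since the first p symbols of w are all 0's and |xy| ≤ p, y lies entirely in the leading 0-block: y = 0^k for some k with 1 ≤ k ≤ p.
Pump with i = 2: xy^2z = 0^{p+k} 1 0^p. Its reverse is 0^p 1 0^{p+k}, which differs from xy^2z since k ≥ 1. So xy^2z is not a palindrome and xy^2z ∉ L.
This is a contradiction; hence L is not regular.

0^{p+k} 1 0^p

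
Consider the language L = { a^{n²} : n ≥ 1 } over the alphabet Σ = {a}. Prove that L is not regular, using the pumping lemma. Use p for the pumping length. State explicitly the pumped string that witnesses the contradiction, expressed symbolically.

Toward a contradiction, assume L is regular with pumping length p.
Take w = a^{p²} ∈ L with |w| = p² ≥ p.
The pumping lemma gives a decomposition w = xyz where |xy| ≤ p and |y| ≥ 1.
Then y = a^k for some k with 1 ≤ k ≤ p.
Pump with i = 2: xy^2z = a^{p²+k}. Since 1 ≤ k ≤ p, p² < p²+k ≤ p²+p < (p+1)², so p²+k lies strictly between consecutive squares and is not a perfect square. So xy^2z ∉ L.
This contradicts the pumping lemma, so L is not regular.

a^{p²+k}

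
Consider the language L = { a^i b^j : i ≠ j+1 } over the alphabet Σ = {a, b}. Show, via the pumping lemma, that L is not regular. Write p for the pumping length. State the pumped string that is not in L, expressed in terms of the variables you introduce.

a^{p+p!} b^{p+p!-1}

Toward a contradiction, assume L is regular with pumping length p.
Choose w = a^p b^{p+p!-1}. Since p ≠ (p+p!-1)+1 = p+p!, w ∈ L; and |w| ≥ p.
Write w = xyz as guaranteed by the lemma, with |xy| ≤ p and |y| ≥ 1.
The first p characters of w are a's, so xy (and hence y) consists only of a's. Write y = a^k, 1 ≤ k ≤ p.
Since 1 ≤ k ≤ p, k divides p!; set t = 1 + p!/k. Then xy^t z has p + (p!/k)·k = p + p! copies of a. Now the a-count is p+p! and (b-count)+1 = (p+p!-1)+1 = p+p!, so i ≠ j+1 fails. So xy^t z = a^{p+p!} b^{p+p!-1} ∉ L.
Contradiction. Therefore L is not regular.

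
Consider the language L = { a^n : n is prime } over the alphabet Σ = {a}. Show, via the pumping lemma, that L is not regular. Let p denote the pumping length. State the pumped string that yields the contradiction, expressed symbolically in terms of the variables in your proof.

Assume L is regular. Let p be the pumping length given by the pumping lemma.
Let q be a prime with q ≥ p+2 (infinitely many primes exist), and take w = a^q ∈ L with |w| = q ≥ p.
The pumping lemma gives a decomposition w = xyz where |xy| ≤ p and |y| > 0.
Then y = a^k for some k with 1 ≤ k ≤ p.
Since 1 ≤ k ≤ p, |xz| = q-k. Pump with i = q+1: |xy^{q+1}z| = (q-k)+(q+1)k = q+qk = q(1+k), which is composite (both factors ≥ 2). So xy^{q+1}z = a^{q(1+k)} ∉ L.
This contradicts the pumping lemma, so L is not regular.

a^{q(1+k)}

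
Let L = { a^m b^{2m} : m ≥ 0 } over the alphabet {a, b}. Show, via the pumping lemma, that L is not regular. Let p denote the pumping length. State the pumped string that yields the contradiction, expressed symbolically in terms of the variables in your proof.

Assume L is regular. Let p be the pumping length given by the pumping lemma.
Let w = a^p b^{2p} ∈ L; note |w| = 3p ≥ p.
The pumping lemma gives a decomposition w = xyz where |xy| ≤ p and |y| ≥ 1.
Because |xy| ≤ p and w begins with p copies of a, we have y = a^k with 1 ≤ k ≤ p.
Pump with i = 2: xy^2z = a^{p+k} b^{2p}. For this to lie in L we would need 2p = 2(p+k), which forces k = 0. But k ≥ 1, so xy^2z ∉ L.
This is a contradiction; hence L is not regular.

a^{p+k} b^{2p}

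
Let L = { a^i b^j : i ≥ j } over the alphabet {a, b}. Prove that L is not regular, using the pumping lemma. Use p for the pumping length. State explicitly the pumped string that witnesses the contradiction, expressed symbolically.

a^{p-k} b^p

Assume L is regular; let p be its pumping constant.
Choose w = a^p b^p ∈ L, with |w| = 2p ≥ p.
By the pumping lemma, w = xyz with |xy| ≤ p and y is nonempty.
Because |xy| ≤ p and w begins with p copies of a, we have y = a^k with 1 ≤ k ≤ p.
Consider xy^0z = xz = a^{p-k} b^p. Since k ≥ 1, the a-count p-k is less than p, so i ≥ j fails; thus xz ∉ L.
Contradiction. Therefore L is not regular.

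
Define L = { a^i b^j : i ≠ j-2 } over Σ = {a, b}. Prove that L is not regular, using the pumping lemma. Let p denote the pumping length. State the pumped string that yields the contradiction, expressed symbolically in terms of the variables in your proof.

a^{p+p!} b^{p+p!+2}

Toward a contradiction, assume L is regular with pumping length p.
Choose w = a^p b^{p+p!+2}. Since p ≠ (p+p!+2)-2 = p+p!, w ∈ L; and |w| ≥ p.
The pumping lemma gives a decomposition w = xyz where |xy| ≤ p and |y| ≥ 1.
The first p characters of w are a's, so xy (and hence y) consists only of a's. Write y = a^k, 1 ≤ k ≤ p.
Since 1 ≤ k ≤ p, k divides p!; set t = 1 + p!/k. Then xy^t z has p + (p!/k)·k = p + p! copies of a. Now the a-count is p+p! and (b-count)-2 = (p+p!+2)-2 = p+p!, so i ≠ j-2 fails. So xy^t z = a^{p+p!} b^{p+p!+2} ∉ L.
Contradiction. Therefore L is not regular.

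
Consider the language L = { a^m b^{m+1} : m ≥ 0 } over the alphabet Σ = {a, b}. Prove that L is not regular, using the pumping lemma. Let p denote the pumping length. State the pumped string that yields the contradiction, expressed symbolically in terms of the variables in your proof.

a^{p+k} b^{p+1}

Toward a contradiction, assume L is regular with pumping length p.
Take w = a^p b^{p+1}. Then w ∈ L and |w| = 2p+1 ≥ p.
The pumping lemma gives a decomposition w = xyz where |xy| ≤ p and |y| ≥ 1.
Because |xy| ≤ p and w begins with p copies of a, we have y = a^k with 1 ≤ k ≤ p.
Pump with i = 2: xy^2z = a^{p+k} b^{p+1}. For this to lie in L we would need p+1 = (p+k)+1, which forces k = 0. But k ≥ 1, so xy^2z ∉ L.
This is a contradiction; hence L is not regular.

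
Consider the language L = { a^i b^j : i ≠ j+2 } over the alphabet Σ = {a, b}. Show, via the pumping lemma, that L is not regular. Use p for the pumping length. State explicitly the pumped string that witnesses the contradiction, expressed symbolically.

a^{p+p!} b^{p+p!-2}

Assume L is regular. Let p be the pumping length given by the pumping lemma.
Choose w = a^p b^{p+p!-2}. Since p ≠ (p+p!-2)+2 = p+p!, w ∈ L; and |w| ≥ p.
Write w = xyz as guaranteed by the lemma, with |xy| ≤ p and y is nonempty.
The first p characters of w are a's, so xy (and hence y) consists only of a's. Write y = a^k, 1 ≤ k ≤ p.
Since 1 ≤ k ≤ p, k divides p!; set t = 1 + p!/k. Then xy^t z has p + (p!/k)·k = p + p! copies of a. Now the a-count is p+p! and (b-count)+2 = (p+p!-2)+2 = p+p!, so i ≠ j+2 fails. So xy^t z = a^{p+p!} b^{p+p!-2} ∉ L.
This contradicts the pumping lemma, so L is not regular.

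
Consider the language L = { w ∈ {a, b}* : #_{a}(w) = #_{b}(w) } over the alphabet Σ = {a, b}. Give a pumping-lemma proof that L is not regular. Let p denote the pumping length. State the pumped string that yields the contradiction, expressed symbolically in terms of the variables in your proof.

Toward a contradiction, assume L is regular with pumping length p.
Choose w = a^p b^p ∈ L with |w| = 2p ≥ p.
The pumping lemma gives a decomposition w = xyz where |xy| ≤ p and y is nonempty.
Because |xy| ≤ p and w begins with p copies of a, we have y = a^k with 1 ≤ k ≤ p.
Pump with i = 2: xy^2z = a^{p+k} b^p has p+k occurrences of a but only p of b. Since k ≥ 1 the counts differ, so xy^2z ∉ L.
This is a contradiction; hence L is not regular.

a^{p+k} b^p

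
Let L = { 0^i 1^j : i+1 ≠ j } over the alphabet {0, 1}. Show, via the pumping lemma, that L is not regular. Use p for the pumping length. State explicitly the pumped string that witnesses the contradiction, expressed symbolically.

0^{p+p!} 1^{p+p!+1}

Toward a contradiction, assume L is regular with pumping length p.
Choose w = 0^p 1^{p+p!+1}. Since p ≠ (p+p!+1)-1 = p+p!, w ∈ L; and |w| ≥ p.
The pumping lemma gives a decomposition w = xyz where |xy| ≤ p and y is nonempty.
The first p characters of w are 0's, so xy (and hence y) consists only of 0's. Write y = 0^k, 1 ≤ k ≤ p.
Since 1 ≤ k ≤ p, k divides p!; set t = 1 + p!/k. Then xy^t z has p + (p!/k)·k = p + p! copies of 0. Now the 0-count is p+p! and (1-count)-1 = (p+p!+1)-1 = p+p!, so i+1 ≠ j fails. So xy^t z = 0^{p+p!} 1^{p+p!+1} ∉ L.
This contradicts the pumping lemma, so L is not regular.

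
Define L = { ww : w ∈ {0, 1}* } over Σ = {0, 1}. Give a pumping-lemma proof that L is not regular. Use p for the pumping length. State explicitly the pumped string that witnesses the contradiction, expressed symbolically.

Assume L is regular. Let p be the pumping length given by the pumping lemma.
Take w = 0^p 1^p 0^p 1^p = uu where u = 0^p1^p; then w ∈ L and |w| = 4p ≥ p.
By the pumping lemma, w = xyz with |xy| ≤ p and y is nonempty.
Because |xy| ≤ p and w begins with p copies of 0, we have y = 0^k with 1 ≤ k ≤ p.
Pump with i = 2: xy^2z = 0^{p+k} 1^p 0^p 1^p, of length 4p+k. Suppose this equals vv. The string starts with 0 and ends with 1, so v does too; thus the boundary between the two copies of v is a 1→0 transition. There is exactly one such transition, at position 2p+k, so |v| = 2p+k and |vv| = 4p+2k ≠ 4p+k since k ≥ 1. So xy^2z ∉ L.
Contradiction. Therefore L is not regular.

0^{p+k} 1^p 0^p 1^p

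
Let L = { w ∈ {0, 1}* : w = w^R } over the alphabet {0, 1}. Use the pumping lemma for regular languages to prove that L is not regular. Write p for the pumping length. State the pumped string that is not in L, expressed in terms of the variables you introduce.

0^{p+k} 1 0^p

Suppose for contradiction that L is regular, and let p be the pumping length.
Take w = 0^p 1 0^p, a palindrome of length 2p+1 ≥ p.
The pumping lemma gives a decomposition w = xyz where |xy| ≤ p and |y| ≥ 1.
Because |xy| ≤ p and w begins with p copies of 0, we have y = 0^k with 1 ≤ k ≤ p.
Pump with i = 2: xy^2z = 0^{p+k} 1 0^p. Its reverse is 0^p 1 0^{p+k}, which differs from xy^2z since k ≥ 1. So xy^2z is not a palindrome and xy^2z ∉ L.
This contradicts the pumping lemma, so L is not regular.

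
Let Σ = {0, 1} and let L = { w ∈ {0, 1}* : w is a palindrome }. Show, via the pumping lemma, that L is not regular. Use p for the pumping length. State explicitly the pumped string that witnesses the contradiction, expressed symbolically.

0^{p+k} 1 0^p

Toward a contradiction, assume L is regular with pumping length p.
Take w = 0^p 1 0^p, a palindrome of length 2p+1 ≥ p.
The pumping lemma gives a decomposition w = xyz where |xy| ≤ p and |y| ≥ 1.
The first p characters of w are 0's, so xy (and hence y) consists only of 0's. Write y = 0^k, 1 ≤ k ≤ p.
Pump with i = 2: xy^2z = 0^{p+k} 1 0^p. Its reverse is 0^p 1 0^{p+k}, which differs from xy^2z since k ≥ 1. So xy^2z is not a palindrome and xy^2z ∉ L.
Contradiction. Therefore L is not regular.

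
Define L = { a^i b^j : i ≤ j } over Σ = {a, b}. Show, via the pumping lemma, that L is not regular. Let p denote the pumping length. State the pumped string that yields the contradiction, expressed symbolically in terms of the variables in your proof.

Suppose for contradiction that L is regular, and let p be the pumping length.
Choose w = a^p b^p ∈ L, with |w| = 2p ≥ p.
By the pumping lemma, w = xyz with |xy| ≤ p and |y| ≥ 1.
Since the first p symbols of w are all a's and |xy| ≤ p, y lies entirely in the leading a-block: y = a^k for some k with 1 ≤ k ≤ p.
Consider xy^2z = a^{p+k} b^p. Since k ≥ 1, the a-count p+k exceeds the b-count p, so i ≤ j fails; thus xy^2z ∉ L.
This contradicts the pumping lemma, so L is not regular.

a^{p+k} b^p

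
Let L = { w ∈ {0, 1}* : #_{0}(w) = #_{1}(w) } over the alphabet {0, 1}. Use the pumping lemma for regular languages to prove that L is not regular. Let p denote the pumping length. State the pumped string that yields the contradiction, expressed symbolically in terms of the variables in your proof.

0^{p+k} 1^p

Toward a contradiction, assume L is regular with pumping length p.
Choose w = 0^p 1^p ∈ L with |w| = 2p ≥ p.
The pumping lemma gives a decomposition w = xyz where |xy| ≤ p and |y| > 0.
Because |xy| ≤ p and w begins with p copies of 0, we have y = 0^k with 1 ≤ k ≤ p.
Pump with i = 2: xy^2z = 0^{p+k} 1^p has p+k occurrences of 0 but only p of 1. Since k ≥ 1 the counts differ, so xy^2z ∉ L.
This contradicts the pumping lemma, so L is not regular.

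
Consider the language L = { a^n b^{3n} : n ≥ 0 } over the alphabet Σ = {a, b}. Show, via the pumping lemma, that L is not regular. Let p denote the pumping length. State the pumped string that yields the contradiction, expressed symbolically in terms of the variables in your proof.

a^{p+k} b^{3p}

Assume L is regular; let p be its pumping constant.
Take w = a^p b^{3p}. Then w ∈ L and |w| = 4p ≥ p.
By the pumping lemma, w = xyz with |xy| ≤ p and y is nonempty.
Because |xy| ≤ p and w begins with p copies of a, we have y = a^k with 1 ≤ k ≤ p.
Pump with i = 2: xy^2z = a^{p+k} b^{3p}. For this to lie in L we would need 3p = 3(p+k), which forces k = 0. But k ≥ 1, so xy^2z ∉ L.
This is a contradiction; hence L is not regular.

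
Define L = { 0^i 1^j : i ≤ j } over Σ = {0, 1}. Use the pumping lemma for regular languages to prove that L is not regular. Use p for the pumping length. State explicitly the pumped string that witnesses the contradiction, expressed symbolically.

Suppose for contradiction that L is regular, and let p be the pumping length.
Choose w = 0^p 1^p ∈ L, with |w| = 2p ≥ p.
Write w = xyz as guaranteed by the lemma, with |xy| ≤ p and y is nonempty.
Since the first p symbols of w are all 0's and |xy| ≤ p, y lies entirely in the leading 0-block: y = 0^k for some k with 1 ≤ k ≤ p.
Consider xy^2z = 0^{p+k} 1^p. Since k ≥ 1, the 0-count p+k exceeds the 1-count p, so i ≤ j fails; thus xy^2z ∉ L.
This is a contradiction; hence L is not regular.

0^{p+k} 1^p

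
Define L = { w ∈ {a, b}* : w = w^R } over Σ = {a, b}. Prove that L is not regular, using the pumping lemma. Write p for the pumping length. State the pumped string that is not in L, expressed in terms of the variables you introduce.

Toward a contradiction, assume L is regular with pumping length p.
Take w = a^p b a^p, a palindrome of length 2p+1 ≥ p.
By the pumping lemma, w = xyz with |xy| ≤ p and |y| > 0.
Since the first p symbols of w are all a's and |xy| ≤ p, y lies entirely in the leading a-block: y = a^k for some k with 1 ≤ k ≤ p.
Pump with i = 2: xy^2z = a^{p+k} b a^p. Its reverse is a^p b a^{p+k}, which differs from xy^2z since k ≥ 1. So xy^2z is not a palindrome and xy^2z ∉ L.
This contradicts the pumping lemma, so L is not regular.

a^{p+k} b a^p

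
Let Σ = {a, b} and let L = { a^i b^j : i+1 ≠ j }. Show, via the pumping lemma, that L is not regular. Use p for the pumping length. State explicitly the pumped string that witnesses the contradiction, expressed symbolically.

Assume L is regular. Let p be the pumping length given by the pumping lemma.
Choose w = a^p b^{p+p!+1}. Since p ≠ (p+p!+1)-1 = p+p!, w ∈ L; and |w| ≥ p.
By the pumping lemma, w = xyz with |xy| ≤ p and y is nonempty.
Because |xy| ≤ p and w begins with p copies of a, we have y = a^k with 1 ≤ k ≤ p.
Since 1 ≤ k ≤ p, k divides p!; set t = 1 + p!/k. Then xy^t z has p + (p!/k)·k = p + p! copies of a. Now the a-count is p+p! and (b-count)-1 = (p+p!+1)-1 = p+p!, so i+1 ≠ j fails. So xy^t z = a^{p+p!} b^{p+p!+1} ∉ L.
This is a contradiction; hence L is not regular.

a^{p+p!} b^{p+p!+1}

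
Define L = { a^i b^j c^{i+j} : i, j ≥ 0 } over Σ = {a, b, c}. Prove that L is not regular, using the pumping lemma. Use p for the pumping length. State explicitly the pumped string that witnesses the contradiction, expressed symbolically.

a^{p+k} b^p c^{2p}

Assume L is regular. Let p be the pumping length given by the pumping lemma.
Take w = a^p b^p c^{2p} ∈ L (with i=j=p, i+j=2p), |w| = 4p ≥ p.
By the pumping lemma, w = xyz with |xy| ≤ p and |y| ≥ 1.
The first p characters of w are a's, so xy (and hence y) consists only of a's. Write y = a^k, 1 ≤ k ≤ p.
Consider xy^2z = a^{p+k} b^p c^{2p}. Now the a- and b-counts sum to 2p+k, but the c-count is 2p ≠ 2p+k. So xy^2z ∉ L.
Contradiction. Therefore L is not regular.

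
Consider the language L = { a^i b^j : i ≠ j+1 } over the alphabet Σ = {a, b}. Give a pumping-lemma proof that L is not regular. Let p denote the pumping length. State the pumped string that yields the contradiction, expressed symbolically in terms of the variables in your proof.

Assume L is regular; let p be its pumping constant.
Choose w = a^p b^{p+p!-1}. Since p ≠ (p+p!-1)+1 = p+p!, w ∈ L; and |w| ≥ p.
By the pumping lemma, w = xyz with |xy| ≤ p and y is nonempty.
The first p characters of w are a's, so xy (and hence y) consists only of a's. Write y = a^k, 1 ≤ k ≤ p.
Since 1 ≤ k ≤ p, k divides p!; set t = 1 + p!/k. Then xy^t z has p + (p!/k)·k = p + p! copies of a. Now the a-count is p+p! and (b-count)+1 = (p+p!-1)+1 = p+p!, so i ≠ j+1 fails. So xy^t z = a^{p+p!} b^{p+p!-1} ∉ L.
This contradicts the pumping lemma, so L is not regular.

a^{p+p!} b^{p+p!-1}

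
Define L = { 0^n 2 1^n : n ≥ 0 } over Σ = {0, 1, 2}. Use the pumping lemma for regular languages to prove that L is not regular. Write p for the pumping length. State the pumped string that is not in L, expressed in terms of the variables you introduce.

0^{p+k} 2 1^p

Suppose for contradiction that L is regular, and let p be the pumping length.
Take w = 0^p 2 1^p ∈ L with |w| = 2p+1 ≥ p.
By the pumping lemma, w = xyz with |xy| ≤ p and |y| > 0.
Because |xy| ≤ p and w begins with p copies of 0, we have y = 0^k with 1 ≤ k ≤ p.
Pump with i = 2: xy^2z = 0^{p+k} 2 1^p, which would require p+k = p. But k ≥ 1, so xy^2z ∉ L.
This is a contradiction; hence L is not regular.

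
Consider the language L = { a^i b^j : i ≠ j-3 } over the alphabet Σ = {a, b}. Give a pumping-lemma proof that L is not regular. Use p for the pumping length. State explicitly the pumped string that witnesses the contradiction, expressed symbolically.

Suppose for contradiction that L is regular, and let p be the pumping length.
Choose w = a^p b^{p+p!+3}. Since p ≠ (p+p!+3)-3 = p+p!, w ∈ L; and |w| ≥ p.
Write w = xyz as guaranteed by the lemma, with |xy| ≤ p and |y| > 0.
Because |xy| ≤ p and w begins with p copies of a, we have y = a^k with 1 ≤ k ≤ p.
Since 1 ≤ k ≤ p, k divides p!; set t = 1 + p!/k. Then xy^t z has p + (p!/k)·k = p + p! copies of a. Now the a-count is p+p! and (b-count)-3 = (p+p!+3)-3 = p+p!, so i ≠ j-3 fails. So xy^t z = a^{p+p!} b^{p+p!+3} ∉ L.
Contradiction. Therefore L is not regular.

a^{p+p!} b^{p+p!+3}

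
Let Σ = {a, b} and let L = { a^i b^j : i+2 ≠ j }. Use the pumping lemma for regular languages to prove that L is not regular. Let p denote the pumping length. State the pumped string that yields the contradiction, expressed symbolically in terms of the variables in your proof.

Toward a contradiction, assume L is regular with pumping length p.
Choose w = a^p b^{p+p!+2}. Since p ≠ (p+p!+2)-2 = p+p!, w ∈ L; and |w| ≥ p.
By the pumping lemma, w = xyz with |xy| ≤ p and |y| ≥ 1.
The first p characters of w are a's, so xy (and hence y) consists only of a's. Write y = a^k, 1 ≤ k ≤ p.
Since 1 ≤ k ≤ p, k divides p!; set t = 1 + p!/k. Then xy^t z has p + (p!/k)·k = p + p! copies of a. Now the a-count is p+p! and (b-count)-2 = (p+p!+2)-2 = p+p!, so i+2 ≠ j fails. So xy^t z = a^{p+p!} b^{p+p!+2} ∉ L.
Contradiction. Therefore L is not regular.

a^{p+p!} b^{p+p!+2}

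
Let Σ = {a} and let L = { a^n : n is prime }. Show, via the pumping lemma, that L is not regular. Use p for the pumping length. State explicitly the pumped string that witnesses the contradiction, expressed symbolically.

Suppose for contradiction that L is regular, and let p be the pumping length.
Let q be a prime with q ≥ p+2 (infinitely many primes exist), and take w = a^q ∈ L with |w| = q ≥ p.
The pumping lemma gives a decomposition w = xyz where |xy| ≤ p and y is nonempty.
Then y = a^k for some k with 1 ≤ k ≤ p.
Since 1 ≤ k ≤ p, |xz| = q-k. Pump with i = q+1: |xy^{q+1}z| = (q-k)+(q+1)k = q+qk = q(1+k), which is composite (both factors ≥ 2). So xy^{q+1}z = a^{q(1+k)} ∉ L.
Contradiction. Therefore L is not regular.

a^{q(1+k)}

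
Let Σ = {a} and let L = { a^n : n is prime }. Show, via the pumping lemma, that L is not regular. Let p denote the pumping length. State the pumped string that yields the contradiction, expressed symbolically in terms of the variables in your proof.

Assume L is regular; let p be its pumping constant.
Let q be a prime with q ≥ p+2 (infinitely many primes exist), and take w = a^q ∈ L with |w| = q ≥ p.
Write w = xyz as guaranteed by the lemma, with |xy| ≤ p and |y| ≥ 1.
Then y = a^k for some k with 1 ≤ k ≤ p.
Since 1 ≤ k ≤ p, |xz| = q-k. Pump with i = q+1: |xy^{q+1}z| = (q-k)+(q+1)k = q+qk = q(1+k), which is composite (both factors ≥ 2). So xy^{q+1}z = a^{q(1+k)} ∉ L.
This contradicts the pumping lemma, so L is not regular.

a^{q(1+k)}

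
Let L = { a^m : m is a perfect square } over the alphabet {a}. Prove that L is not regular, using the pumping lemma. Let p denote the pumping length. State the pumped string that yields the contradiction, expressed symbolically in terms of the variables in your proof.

a^{p²+k}

Assume L is regular; let p be its pumping constant.
Take w = a^{p²} ∈ L with |w| = p² ≥ p.
By the pumping lemma, w = xyz with |xy| ≤ p and y is nonempty.
Then y = a^k for some k with 1 ≤ k ≤ p.
Pump with i = 2: xy^2z = a^{p²+k}. Since 1 ≤ k ≤ p, p² < p²+k ≤ p²+p < (p+1)², so p²+k lies strictly between consecutive squares and is not a perfect square. So xy^2z ∉ L.
Contradiction. Therefore L is not regular.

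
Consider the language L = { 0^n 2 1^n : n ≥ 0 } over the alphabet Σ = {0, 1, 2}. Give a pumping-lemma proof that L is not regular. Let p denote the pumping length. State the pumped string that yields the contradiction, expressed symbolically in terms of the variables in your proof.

0^{p+k} 2 1^p

Assume L is regular; let p be its pumping constant.
Take w = 0^p 2 1^p ∈ L with |w| = 2p+1 ≥ p.
By the pumping lemma, w = xyz with |xy| ≤ p and y is nonempty.
The first p characters of w are 0's, so xy (and hence y) consists only of 0's. Write y = 0^k, 1 ≤ k ≤ p.
Pump with i = 2: xy^2z = 0^{p+k} 2 1^p, which would require p+k = p. But k ≥ 1, so xy^2z ∉ L.
This contradicts the pumping lemma, so L is not regular.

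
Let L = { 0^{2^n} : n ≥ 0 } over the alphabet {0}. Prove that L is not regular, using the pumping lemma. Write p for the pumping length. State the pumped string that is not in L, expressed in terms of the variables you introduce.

Assume L is regular. Let p be the pumping length given by the pumping lemma.
Take w = 0^{2^p} ∈ L with |w| = 2^p ≥ p.
Write w = xyz as guaranteed by the lemma, with |xy| ≤ p and |y| > 0.
Then y = 0^k for some k with 1 ≤ k ≤ p.
Pump with i = 2: xy^2z = 0^{2^p+k}. Since 1 ≤ k ≤ p < 2^p, we have 2^p < 2^p+k < 2^{p+1}, so 2^p+k is not a power of 2. So xy^2z ∉ L.
This contradicts the pumping lemma, so L is not regular.

0^{2^p+k}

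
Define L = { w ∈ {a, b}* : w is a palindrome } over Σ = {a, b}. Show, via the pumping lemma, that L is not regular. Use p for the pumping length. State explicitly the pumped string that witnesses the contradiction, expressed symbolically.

Assume L is regular; let p be its pumping constant.
Take w = a^p b a^p, a palindrome of length 2p+1 ≥ p.
By the pumping lemma, w = xyz with |xy| ≤ p and |y| > 0.
The first p characters of w are a's, so xy (and hence y) consists only of a's. Write y = a^k, 1 ≤ k ≤ p.
Pump with i = 2: xy^2z = a^{p+k} b a^p. Its reverse is a^p b a^{p+k}, which differs from xy^2z since k ≥ 1. So xy^2z is not a palindrome and xy^2z ∉ L.
This contradicts the pumping lemma, so L is not regular.

a^{p+k} b a^p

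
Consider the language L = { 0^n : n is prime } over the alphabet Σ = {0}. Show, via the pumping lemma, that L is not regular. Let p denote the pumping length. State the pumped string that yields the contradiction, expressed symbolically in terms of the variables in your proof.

0^{q(1+k)}

Assume L is regular. Let p be the pumping length given by the pumping lemma.
Let q be a prime with q ≥ p+2 (infinitely many primes exist), and take w = 0^q ∈ L with |w| = q ≥ p.
Write w = xyz as guaranteed by the lemma, with |xy| ≤ p and |y| > 0.
Then y = 0^k for some k with 1 ≤ k ≤ p.
Since 1 ≤ k ≤ p, |xz| = q-k. Pump with i = q+1: |xy^{q+1}z| = (q-k)+(q+1)k = q+qk = q(1+k), which is composite (both factors ≥ 2). So xy^{q+1}z = 0^{q(1+k)} ∉ L.
This is a contradiction; hence L is not regular.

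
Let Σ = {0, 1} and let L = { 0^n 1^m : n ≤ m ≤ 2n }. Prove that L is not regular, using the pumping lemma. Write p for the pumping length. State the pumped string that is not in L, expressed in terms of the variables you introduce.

Toward a contradiction, assume L is regular with pumping length p.
Take w = 0^p 1^p ∈ L (since p ≤ p ≤ 2p), with |w| = 2p ≥ p.
Write w = xyz as guaranteed by the lemma, with |xy| ≤ p and |y| ≥ 1.
Because |xy| ≤ p and w begins with p copies of 0, we have y = 0^k with 1 ≤ k ≤ p.
Pump with i = 2: xy^2z = 0^{p+k} 1^p. Now n = p+k > p = m, so the condition n ≤ m fails. Thus xy^2z ∉ L.
Contradiction. Therefore L is not regular.

0^{p+k} 1^p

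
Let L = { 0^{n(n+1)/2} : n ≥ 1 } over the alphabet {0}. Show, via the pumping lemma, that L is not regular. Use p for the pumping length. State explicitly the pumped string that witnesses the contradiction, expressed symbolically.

Suppose for contradiction that L is regular, and let p be the pumping length.
Take w = 0^{p(p+1)/2} ∈ L with |w| = p(p+1)/2 ≥ p.
By the pumping lemma, w = xyz with |xy| ≤ p and |y| > 0.
Then y = 0^k for some k with 1 ≤ k ≤ p.
Pump with i = 2: xy^2z = 0^{p(p+1)/2+k}. Since 1 ≤ k ≤ p, p(p+1)/2 < p(p+1)/2+k ≤ p(p+1)/2+p < (p+1)(p+2)/2, so p(p+1)/2+k is strictly between consecutive triangular numbers. So xy^2z ∉ L.
This is a contradiction; hence L is not regular.

0^{p(p+1)/2+k}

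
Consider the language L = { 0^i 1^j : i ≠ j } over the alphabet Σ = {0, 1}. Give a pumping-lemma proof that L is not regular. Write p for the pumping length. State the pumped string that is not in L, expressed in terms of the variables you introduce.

0^{p+p!} 1^{p+p!}

Assume L is regular; let p be its pumping constant.
Choose w = 0^p 1^{p+p!}. Since p ≠ p+p!, w ∈ L; and |w| ≥ p.
By the pumping lemma, w = xyz with |xy| ≤ p and |y| > 0.
Since the first p symbols of w are all 0's and |xy| ≤ p, y lies entirely in the leading 0-block: y = 0^k for some k with 1 ≤ k ≤ p.
Since 1 ≤ k ≤ p, k divides p!; set t = 1 + p!/k. Then xy^t z has p + (p!/k)·k = p + p! copies of 0. Now the 0-count equals the 1-count, so i ≠ j fails. So xy^t z = 0^{p+p!} 1^{p+p!} ∉ L.
This contradicts the pumping lemma, so L is not regular.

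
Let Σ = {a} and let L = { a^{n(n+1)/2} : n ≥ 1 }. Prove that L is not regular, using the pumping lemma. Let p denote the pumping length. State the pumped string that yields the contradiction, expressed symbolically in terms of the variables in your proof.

a^{p(p+1)/2+k}

Toward a contradiction, assume L is regular with pumping length p.
Take w = a^{p(p+1)/2} ∈ L with |w| = p(p+1)/2 ≥ p.
The pumping lemma gives a decomposition w = xyz where |xy| ≤ p and |y| ≥ 1.
Then y = a^k for some k with 1 ≤ k ≤ p.
Pump with i = 2: xy^2z = a^{p(p+1)/2+k}. Since 1 ≤ k ≤ p, p(p+1)/2 < p(p+1)/2+k ≤ p(p+1)/2+p < (p+1)(p+2)/2, so p(p+1)/2+k is strictly between consecutive triangular numbers. So xy^2z ∉ L.
This contradicts the pumping lemma, so L is not regular.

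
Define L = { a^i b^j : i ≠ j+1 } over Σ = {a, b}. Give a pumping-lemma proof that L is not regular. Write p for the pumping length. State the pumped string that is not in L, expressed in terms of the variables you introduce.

Toward a contradiction, assume L is regular with pumping length p.
Choose w = a^p b^{p+p!-1}. Since p ≠ (p+p!-1)+1 = p+p!, w ∈ L; and |w| ≥ p.
By the pumping lemma, w = xyz with |xy| ≤ p and y is nonempty.
Since the first p symbols of w are all a's and |xy| ≤ p, y lies entirely in the leading a-block: y = a^k for some k with 1 ≤ k ≤ p.
Since 1 ≤ k ≤ p, k divides p!; set t = 1 + p!/k. Then xy^t z has p + (p!/k)·k = p + p! copies of a. Now the a-count is p+p! and (b-count)+1 = (p+p!-1)+1 = p+p!, so i ≠ j+1 fails. So xy^t z = a^{p+p!} b^{p+p!-1} ∉ L.
This contradicts the pumping lemma, so L is not regular.

a^{p+p!} b^{p+p!-1}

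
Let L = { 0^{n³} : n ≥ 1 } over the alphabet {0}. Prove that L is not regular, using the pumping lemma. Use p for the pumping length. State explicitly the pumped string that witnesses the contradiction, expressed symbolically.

Suppose for contradiction that L is regular, and let p be the pumping length.
Take w = 0^{p³} ∈ L with |w| = p³ ≥ p.
The pumping lemma gives a decomposition w = xyz where |xy| ≤ p and |y| ≥ 1.
Then y = 0^k for some k with 1 ≤ k ≤ p.
Pump with i = 2: xy^2z = 0^{p³+k}. Since 1 ≤ k ≤ p, p³ < p³+k ≤ p³+p < p³+3p²+3p+1 = (p+1)³, so p³+k is not a perfect cube. So xy^2z ∉ L.
Contradiction. Therefore L is not regular.

0^{p³+k}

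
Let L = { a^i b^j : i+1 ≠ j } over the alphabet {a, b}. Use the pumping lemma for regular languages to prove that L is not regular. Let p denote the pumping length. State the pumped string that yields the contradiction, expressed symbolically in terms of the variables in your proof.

Assume L is regular. Let p be the pumping length given by the pumping lemma.
Choose w = a^p b^{p+p!+1}. Since p ≠ (p+p!+1)-1 = p+p!, w ∈ L; and |w| ≥ p.
Write w = xyz as guaranteed by the lemma, with |xy| ≤ p and y is nonempty.
Since the first p symbols of w are all a's and |xy| ≤ p, y lies entirely in the leading a-block: y = a^k for some k with 1 ≤ k ≤ p.
Since 1 ≤ k ≤ p, k divides p!; set t = 1 + p!/k. Then xy^t z has p + (p!/k)·k = p + p! copies of a. Now the a-count is p+p! and (b-count)-1 = (p+p!+1)-1 = p+p!, so i+1 ≠ j fails. So xy^t z = a^{p+p!} b^{p+p!+1} ∉ L.
This is a contradiction; hence L is not regular.

a^{p+p!} b^{p+p!+1}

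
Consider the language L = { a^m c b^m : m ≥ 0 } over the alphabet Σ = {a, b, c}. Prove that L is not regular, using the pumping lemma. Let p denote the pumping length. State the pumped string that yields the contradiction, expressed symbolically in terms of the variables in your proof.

a^{p+k} c b^p

Assume L is regular; let p be its pumping constant.
Take w = a^p c b^p ∈ L with |w| = 2p+1 ≥ p.
By the pumping lemma, w = xyz with |xy| ≤ p and |y| > 0.
Because |xy| ≤ p and w begins with p copies of a, we have y = a^k with 1 ≤ k ≤ p.
Pump with i = 2: xy^2z = a^{p+k} c b^p, which would require p+k = p. But k ≥ 1, so xy^2z ∉ L.
Contradiction. Therefore L is not regular.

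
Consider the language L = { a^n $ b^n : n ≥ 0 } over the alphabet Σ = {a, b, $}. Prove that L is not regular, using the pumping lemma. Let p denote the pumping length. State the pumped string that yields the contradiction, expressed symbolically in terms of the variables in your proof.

Toward a contradiction, assume L is regular with pumping length p.
Take w = a^p $ b^p ∈ L with |w| = 2p+1 ≥ p.
By the pumping lemma, w = xyz with |xy| ≤ p and y is nonempty.
Since the first p symbols of w are all a's and |xy| ≤ p, y lies entirely in the leading a-block: y = a^k for some k with 1 ≤ k ≤ p.
Pump with i = 2: xy^2z = a^{p+k} $ b^p, which would require p+k = p. But k ≥ 1, so xy^2z ∉ L.
Contradiction. Therefore L is not regular.

a^{p+k} $ b^p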